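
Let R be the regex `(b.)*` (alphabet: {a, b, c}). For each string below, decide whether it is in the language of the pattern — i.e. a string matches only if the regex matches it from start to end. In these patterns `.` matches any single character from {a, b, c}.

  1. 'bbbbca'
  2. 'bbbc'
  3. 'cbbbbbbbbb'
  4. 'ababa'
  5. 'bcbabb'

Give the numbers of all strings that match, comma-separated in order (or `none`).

1 → no match
2 → match
3 → no match
4 → no match
5 → match

2, 5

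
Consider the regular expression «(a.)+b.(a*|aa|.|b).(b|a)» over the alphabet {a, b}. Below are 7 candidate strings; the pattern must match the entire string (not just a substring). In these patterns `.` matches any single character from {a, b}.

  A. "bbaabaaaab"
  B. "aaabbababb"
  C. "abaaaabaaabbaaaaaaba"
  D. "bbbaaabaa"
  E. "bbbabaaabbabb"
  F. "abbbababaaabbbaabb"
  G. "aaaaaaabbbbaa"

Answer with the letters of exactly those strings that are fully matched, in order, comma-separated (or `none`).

A → no match — must start with "a"
B → no match
C → no match
D → no match — must start with "a"
E → no match — must start with "a"
F → no match
G → match

G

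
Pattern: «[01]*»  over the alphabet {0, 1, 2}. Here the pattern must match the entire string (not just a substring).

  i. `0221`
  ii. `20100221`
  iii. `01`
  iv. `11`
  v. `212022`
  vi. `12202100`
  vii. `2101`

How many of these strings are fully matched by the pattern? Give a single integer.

i → no match
ii → no match
iii → match
iv → match
v → no match
vi → no match
vii → no match
Total matched: 2

2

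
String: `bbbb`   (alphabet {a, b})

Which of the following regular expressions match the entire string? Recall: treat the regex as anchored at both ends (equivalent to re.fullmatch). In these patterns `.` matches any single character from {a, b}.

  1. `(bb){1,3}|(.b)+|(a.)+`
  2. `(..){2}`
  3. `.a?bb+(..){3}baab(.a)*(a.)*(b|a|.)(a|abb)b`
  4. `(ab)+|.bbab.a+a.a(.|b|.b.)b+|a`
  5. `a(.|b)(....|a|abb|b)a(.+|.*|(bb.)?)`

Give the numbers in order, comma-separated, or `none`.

1, 2

1 → match
2 → match
3 → no match
4 → no match
5 → no match — must start with `a`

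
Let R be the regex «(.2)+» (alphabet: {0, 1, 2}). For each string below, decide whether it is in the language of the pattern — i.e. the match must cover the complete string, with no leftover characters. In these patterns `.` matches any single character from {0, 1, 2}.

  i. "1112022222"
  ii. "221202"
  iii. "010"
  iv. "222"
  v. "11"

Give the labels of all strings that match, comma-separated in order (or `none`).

ii

i → no match
ii → match
iii → no match — must end with "2"
iv → no match
v → no match — must end with "2"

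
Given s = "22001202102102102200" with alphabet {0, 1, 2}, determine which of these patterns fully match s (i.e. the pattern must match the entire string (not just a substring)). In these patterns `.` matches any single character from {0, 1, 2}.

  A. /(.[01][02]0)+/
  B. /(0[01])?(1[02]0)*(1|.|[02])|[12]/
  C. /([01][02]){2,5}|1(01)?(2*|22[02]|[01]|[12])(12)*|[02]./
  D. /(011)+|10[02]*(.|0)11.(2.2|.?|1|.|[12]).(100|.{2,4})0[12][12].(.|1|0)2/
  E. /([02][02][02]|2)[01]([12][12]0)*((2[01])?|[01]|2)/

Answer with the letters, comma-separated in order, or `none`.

A → no match
B → no match
C → no match
D → no match
E → match

E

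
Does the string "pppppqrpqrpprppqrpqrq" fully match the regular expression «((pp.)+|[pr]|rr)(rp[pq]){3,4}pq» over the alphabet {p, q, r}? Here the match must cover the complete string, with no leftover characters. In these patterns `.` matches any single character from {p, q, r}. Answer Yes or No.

No

Every match must end with "pq", but "pppppqrpqrpprppqrpqrq" does not.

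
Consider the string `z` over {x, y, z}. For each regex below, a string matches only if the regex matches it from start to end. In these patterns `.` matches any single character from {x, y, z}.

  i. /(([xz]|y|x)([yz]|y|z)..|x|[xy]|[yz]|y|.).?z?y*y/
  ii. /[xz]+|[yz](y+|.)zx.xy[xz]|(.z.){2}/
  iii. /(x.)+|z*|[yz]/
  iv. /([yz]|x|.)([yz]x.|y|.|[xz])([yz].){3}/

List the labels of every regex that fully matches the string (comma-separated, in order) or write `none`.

i → no match — must end with `y`
ii → match
iii → match
iv → no match

ii, iii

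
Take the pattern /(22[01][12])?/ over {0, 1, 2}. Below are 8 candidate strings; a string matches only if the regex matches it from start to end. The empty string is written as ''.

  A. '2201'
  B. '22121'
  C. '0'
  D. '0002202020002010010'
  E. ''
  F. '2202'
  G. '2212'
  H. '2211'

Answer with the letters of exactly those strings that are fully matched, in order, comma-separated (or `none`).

A → match
B → no match
C → no match
D → no match
E → match
F → match
G → match
H → match

A, E, F, G, H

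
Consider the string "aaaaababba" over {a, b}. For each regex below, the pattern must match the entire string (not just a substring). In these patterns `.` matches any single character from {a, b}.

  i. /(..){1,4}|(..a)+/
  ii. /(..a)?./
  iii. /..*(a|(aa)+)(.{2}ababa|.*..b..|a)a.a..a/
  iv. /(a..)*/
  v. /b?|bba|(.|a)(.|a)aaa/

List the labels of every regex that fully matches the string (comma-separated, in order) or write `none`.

iii

i → no match
ii → no match
iii → match
iv → no match
v → no match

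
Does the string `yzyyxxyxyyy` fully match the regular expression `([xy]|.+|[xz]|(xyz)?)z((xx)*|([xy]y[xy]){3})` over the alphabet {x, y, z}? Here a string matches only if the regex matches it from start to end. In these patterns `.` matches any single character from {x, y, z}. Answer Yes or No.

Yes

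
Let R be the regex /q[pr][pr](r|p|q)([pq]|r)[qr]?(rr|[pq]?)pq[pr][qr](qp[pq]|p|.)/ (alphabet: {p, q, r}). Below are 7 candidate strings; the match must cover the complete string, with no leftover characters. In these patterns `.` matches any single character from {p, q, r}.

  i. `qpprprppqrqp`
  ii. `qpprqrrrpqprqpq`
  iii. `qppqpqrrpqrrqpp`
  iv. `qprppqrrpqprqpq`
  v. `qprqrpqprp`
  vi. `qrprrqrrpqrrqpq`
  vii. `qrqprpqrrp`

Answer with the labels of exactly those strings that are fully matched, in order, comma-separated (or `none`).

i, ii, iii, iv, v, vi

i. `qpprprppqrqp` → match
ii → match
iii → match
iv → match
v. `qprqrpqprp` → match
vi → match
vii. `qrqprpqrrp` → no match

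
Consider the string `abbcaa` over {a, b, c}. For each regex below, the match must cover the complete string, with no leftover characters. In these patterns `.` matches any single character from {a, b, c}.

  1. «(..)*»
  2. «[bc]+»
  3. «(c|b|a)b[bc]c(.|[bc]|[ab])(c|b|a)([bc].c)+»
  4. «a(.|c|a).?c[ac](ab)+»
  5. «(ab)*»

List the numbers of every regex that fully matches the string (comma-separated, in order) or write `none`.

1

1 → match
2 → no match
3 → no match — must end with `c`
4 → no match — must end with `ab`
5 → no match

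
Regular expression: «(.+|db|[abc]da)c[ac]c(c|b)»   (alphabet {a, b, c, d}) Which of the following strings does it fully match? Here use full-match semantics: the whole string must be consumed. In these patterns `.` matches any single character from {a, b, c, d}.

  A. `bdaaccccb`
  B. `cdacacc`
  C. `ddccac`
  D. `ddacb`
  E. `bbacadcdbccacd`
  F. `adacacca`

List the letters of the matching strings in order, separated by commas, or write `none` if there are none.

A, B

A → match
B → match
C → no match
D → no match
E → no match
F → no match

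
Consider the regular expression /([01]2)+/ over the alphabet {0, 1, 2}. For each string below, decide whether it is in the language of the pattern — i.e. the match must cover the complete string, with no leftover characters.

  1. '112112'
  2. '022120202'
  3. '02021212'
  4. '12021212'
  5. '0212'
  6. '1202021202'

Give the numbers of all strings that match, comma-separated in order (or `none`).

3, 4, 5, 6

1 → no match
2 → no match
3 → match
4 → match
5 → match
6 → match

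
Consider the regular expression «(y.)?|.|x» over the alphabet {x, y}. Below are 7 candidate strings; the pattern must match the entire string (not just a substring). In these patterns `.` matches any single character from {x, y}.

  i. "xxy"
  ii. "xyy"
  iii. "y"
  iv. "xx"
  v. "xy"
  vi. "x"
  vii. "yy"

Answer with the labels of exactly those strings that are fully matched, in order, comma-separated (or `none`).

i. "xxy" → no match
ii. "xyy" → no match
iii. "y" → match
iv. "xx" → no match
v. "xy" → no match
vi. "x" → match
vii. "yy" → match

iii, vi, vii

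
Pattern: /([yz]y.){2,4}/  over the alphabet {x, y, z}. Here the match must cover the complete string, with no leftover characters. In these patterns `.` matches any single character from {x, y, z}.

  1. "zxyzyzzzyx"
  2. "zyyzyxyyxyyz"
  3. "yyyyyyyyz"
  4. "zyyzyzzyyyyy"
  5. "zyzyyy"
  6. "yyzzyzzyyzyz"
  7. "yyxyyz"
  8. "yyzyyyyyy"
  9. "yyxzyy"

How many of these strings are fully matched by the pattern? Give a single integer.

8

1 → no match
2 → match
3 → match
4 → match
5 → match
6 → match
7 → match
8 → match
9 → match
Total matched: 8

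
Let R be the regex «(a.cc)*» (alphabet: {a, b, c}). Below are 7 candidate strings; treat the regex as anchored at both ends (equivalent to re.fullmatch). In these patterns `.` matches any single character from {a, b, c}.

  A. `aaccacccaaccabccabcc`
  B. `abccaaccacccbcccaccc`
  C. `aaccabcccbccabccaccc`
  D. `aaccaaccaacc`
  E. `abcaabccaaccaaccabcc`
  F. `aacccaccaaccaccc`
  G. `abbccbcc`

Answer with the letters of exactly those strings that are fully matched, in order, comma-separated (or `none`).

A → match
B → no match
C → no match
D → match
E → no match
F → no match
G → no match

A, D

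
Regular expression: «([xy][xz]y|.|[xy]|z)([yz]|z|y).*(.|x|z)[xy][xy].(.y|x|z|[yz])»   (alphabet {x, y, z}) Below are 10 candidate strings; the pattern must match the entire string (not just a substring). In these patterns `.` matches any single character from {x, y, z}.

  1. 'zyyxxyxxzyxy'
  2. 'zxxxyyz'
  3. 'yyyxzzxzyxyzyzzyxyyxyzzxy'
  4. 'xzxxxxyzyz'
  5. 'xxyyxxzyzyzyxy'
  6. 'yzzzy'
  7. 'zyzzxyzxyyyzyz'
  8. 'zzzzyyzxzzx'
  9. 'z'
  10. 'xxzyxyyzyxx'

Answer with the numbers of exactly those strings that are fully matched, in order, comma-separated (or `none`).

1 → no match
2 → no match
3 → no match
4 → no match
5 → no match
6 → no match
7 → no match
8 → no match
9 → no match
10 → no match

none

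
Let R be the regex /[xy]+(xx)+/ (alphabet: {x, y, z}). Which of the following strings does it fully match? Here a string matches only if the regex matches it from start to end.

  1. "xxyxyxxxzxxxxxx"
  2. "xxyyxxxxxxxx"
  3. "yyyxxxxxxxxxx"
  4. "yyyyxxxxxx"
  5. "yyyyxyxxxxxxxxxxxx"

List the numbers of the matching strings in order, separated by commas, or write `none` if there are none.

2, 3, 4, 5

1 → no match
2 → match
3 → match
4 → match
5 → match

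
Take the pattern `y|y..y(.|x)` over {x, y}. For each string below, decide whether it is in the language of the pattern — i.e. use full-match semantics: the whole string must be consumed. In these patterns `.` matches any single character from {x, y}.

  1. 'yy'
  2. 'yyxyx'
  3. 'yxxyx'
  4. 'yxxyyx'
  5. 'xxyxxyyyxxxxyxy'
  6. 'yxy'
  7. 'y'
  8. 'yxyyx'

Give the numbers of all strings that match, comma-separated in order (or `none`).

1. 'yy' → no match
2. 'yyxyx' → match
3. 'yxxyx' → match
4. 'yxxyyx' → no match
5 → no match — must start with 'y'
6. 'yxy' → no match
7. 'y' → match
8. 'yxyyx' → match

2, 3, 7, 8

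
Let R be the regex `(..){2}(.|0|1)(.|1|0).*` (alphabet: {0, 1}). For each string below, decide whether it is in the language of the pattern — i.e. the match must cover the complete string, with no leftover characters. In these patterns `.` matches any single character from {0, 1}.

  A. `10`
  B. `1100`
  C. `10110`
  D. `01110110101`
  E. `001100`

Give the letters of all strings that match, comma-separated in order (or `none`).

A → no match
B → no match
C → no match
D → match
E → match

D, E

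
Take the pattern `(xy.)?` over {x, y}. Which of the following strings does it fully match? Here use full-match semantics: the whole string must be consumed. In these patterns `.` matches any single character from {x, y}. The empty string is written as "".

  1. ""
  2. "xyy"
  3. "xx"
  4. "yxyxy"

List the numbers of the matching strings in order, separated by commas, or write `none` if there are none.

1, 2

1 → match
2 → match
3 → no match
4 → no match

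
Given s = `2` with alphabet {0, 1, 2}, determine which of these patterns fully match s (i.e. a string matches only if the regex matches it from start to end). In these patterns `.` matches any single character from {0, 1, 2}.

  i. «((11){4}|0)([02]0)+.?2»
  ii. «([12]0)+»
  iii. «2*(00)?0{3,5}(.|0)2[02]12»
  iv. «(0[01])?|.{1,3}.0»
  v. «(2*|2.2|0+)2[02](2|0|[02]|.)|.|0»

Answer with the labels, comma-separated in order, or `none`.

v

i → no match
ii → no match — must end with `0`
iii → no match — must end with `12`
iv → no match
v → match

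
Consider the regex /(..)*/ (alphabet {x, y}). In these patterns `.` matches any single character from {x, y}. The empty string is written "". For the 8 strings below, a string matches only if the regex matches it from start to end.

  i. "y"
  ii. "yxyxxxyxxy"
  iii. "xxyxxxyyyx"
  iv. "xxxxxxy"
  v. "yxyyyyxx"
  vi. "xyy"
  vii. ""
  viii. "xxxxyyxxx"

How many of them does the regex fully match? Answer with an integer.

4

i → no match
ii → match
iii → match
iv → no match
v → match
vi → no match
vii → match
viii → no match
Total matched: 4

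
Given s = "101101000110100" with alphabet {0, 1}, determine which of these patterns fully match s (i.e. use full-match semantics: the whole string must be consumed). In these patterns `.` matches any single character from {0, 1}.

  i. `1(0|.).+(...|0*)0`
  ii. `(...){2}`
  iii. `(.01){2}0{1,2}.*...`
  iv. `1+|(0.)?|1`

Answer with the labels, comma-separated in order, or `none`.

i → match
ii → no match
iii → match
iv → no match

i, iii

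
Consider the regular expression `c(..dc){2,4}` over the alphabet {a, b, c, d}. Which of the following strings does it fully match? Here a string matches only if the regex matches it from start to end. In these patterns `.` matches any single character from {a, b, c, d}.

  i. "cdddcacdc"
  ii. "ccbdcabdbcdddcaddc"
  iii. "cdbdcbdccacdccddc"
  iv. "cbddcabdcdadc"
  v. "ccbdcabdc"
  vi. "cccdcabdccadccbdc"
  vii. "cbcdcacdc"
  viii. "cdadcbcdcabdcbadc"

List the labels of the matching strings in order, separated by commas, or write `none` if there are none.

i → match
ii → no match
iii → no match
iv → match
v → match
vi → match
vii → match
viii → match

i, iv, v, vi, vii, viii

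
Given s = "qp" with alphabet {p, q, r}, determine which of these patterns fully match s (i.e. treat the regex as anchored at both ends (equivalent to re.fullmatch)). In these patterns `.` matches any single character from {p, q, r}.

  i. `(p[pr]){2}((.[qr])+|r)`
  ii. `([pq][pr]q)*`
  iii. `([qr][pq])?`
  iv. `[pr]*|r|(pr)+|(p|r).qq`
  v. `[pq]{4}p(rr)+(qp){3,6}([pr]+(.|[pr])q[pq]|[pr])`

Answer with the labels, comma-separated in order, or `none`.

i → no match — must start with "p"
ii → no match
iii → match
iv → no match
v → no match

iii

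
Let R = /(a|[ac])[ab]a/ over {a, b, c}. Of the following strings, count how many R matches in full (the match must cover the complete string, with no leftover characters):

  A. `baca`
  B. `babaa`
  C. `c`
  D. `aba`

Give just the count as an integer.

1

A → no match
B → no match
C → no match — must end with `a`
D → match
Total matched: 1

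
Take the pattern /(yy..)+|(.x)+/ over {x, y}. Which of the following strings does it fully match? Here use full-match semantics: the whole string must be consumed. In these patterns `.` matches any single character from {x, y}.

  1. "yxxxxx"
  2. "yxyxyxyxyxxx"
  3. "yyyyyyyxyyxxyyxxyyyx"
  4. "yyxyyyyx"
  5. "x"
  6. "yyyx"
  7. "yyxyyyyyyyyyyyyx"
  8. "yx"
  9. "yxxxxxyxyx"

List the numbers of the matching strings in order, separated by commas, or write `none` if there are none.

1, 2, 3, 4, 6, 7, 8, 9

1 → match
2 → match
3 → match
4 → match
5 → no match
6 → match
7 → match
8 → match
9 → match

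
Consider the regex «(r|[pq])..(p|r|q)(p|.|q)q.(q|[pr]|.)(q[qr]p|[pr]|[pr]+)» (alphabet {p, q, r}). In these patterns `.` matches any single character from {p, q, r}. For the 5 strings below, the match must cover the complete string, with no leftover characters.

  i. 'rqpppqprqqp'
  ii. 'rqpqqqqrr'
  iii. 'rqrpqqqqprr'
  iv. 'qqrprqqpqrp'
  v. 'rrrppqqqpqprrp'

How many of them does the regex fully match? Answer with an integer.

i → match
ii → match
iii → match
iv → match
v → no match
Total matched: 4

4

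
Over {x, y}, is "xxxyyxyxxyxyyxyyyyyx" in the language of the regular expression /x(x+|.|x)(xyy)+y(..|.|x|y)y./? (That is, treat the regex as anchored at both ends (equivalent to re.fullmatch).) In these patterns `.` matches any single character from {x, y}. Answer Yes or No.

No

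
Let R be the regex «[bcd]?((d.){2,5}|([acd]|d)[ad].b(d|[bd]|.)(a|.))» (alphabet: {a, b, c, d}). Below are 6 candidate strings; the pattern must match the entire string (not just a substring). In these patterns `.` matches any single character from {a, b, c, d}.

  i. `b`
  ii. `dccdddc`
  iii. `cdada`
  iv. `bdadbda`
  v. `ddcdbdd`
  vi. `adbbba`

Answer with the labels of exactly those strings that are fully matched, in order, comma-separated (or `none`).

iii, iv, v, vi

i → no match
ii → no match
iii → match
iv → match
v → match
vi → match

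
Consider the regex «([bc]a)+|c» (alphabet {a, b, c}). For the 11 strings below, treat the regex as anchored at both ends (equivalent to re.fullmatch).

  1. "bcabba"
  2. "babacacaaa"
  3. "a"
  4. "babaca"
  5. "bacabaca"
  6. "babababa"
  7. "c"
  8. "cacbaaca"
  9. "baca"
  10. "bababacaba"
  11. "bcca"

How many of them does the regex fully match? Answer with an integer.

1. "bcabba" → no match
2. "babacacaaa" → no match
3. "a" → no match
4. "babaca" → match
5. "bacabaca" → match
6. "babababa" → match
7. "c" → match
8. "cacbaaca" → no match
9. "baca" → match
10. "bababacaba" → match
11. "bcca" → no match
Total matched: 6

6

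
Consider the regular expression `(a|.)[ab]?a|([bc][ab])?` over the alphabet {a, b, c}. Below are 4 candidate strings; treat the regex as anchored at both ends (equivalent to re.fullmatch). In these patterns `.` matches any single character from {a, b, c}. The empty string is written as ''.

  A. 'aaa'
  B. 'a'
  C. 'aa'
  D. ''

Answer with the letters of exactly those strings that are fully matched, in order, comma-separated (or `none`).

A → match
B → no match
C → match
D → match

A, C, D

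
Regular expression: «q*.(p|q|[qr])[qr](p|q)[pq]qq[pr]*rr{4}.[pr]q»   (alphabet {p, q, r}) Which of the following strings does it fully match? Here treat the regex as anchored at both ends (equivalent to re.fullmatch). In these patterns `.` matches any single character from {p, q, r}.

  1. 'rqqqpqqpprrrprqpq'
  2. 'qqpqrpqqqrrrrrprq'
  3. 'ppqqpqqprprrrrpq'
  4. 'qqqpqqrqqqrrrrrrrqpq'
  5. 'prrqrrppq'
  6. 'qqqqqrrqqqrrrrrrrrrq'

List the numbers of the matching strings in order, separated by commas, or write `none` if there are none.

1 → no match
2 → match
3 → no match
4 → no match
5 → no match
6 → no match

2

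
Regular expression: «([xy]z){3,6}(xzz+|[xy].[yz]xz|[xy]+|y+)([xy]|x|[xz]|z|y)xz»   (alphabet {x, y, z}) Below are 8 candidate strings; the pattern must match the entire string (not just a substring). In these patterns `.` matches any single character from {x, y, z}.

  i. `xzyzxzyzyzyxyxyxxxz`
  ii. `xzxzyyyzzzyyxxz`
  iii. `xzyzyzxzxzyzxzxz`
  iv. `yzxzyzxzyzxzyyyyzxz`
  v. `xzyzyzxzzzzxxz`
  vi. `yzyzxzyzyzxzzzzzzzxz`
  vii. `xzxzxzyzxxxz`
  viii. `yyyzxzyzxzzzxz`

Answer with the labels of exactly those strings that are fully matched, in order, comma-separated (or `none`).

i → match
ii → no match
iii → match
iv → match
v → match
vi → match
vii. `xzxzxzyzxxxz` → match
viii → no match

i, iii, iv, v, vi, vii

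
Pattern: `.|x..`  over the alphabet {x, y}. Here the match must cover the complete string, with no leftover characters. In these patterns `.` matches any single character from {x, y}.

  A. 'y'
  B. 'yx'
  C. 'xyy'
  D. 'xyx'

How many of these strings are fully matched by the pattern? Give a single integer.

3

A → match
B → no match
C → match
D → match
Total matched: 3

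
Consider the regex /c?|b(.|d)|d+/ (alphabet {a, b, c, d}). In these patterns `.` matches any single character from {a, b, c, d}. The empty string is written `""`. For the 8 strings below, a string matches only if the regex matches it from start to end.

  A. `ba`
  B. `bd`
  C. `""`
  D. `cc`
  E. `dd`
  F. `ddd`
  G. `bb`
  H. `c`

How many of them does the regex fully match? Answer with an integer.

7

A → match
B → match
C → match
D → no match
E → match
F → match
G → match
H → match
Total matched: 7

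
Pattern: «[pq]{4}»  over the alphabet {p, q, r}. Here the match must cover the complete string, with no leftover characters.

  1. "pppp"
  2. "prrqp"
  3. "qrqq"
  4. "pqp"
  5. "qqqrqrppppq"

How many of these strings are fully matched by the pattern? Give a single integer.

1. "pppp" → match
2. "prrqp" → no match
3. "qrqq" → no match
4. "pqp" → no match
5. "qqqrqrppppq" → no match
Total matched: 1

1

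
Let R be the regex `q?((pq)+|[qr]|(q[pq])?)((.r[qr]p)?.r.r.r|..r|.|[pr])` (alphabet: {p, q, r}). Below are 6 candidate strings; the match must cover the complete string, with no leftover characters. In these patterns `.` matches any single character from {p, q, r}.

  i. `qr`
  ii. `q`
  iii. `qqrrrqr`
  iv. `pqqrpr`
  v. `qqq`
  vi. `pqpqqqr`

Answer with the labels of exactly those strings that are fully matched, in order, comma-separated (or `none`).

i → match
ii → match
iii → match
iv → no match
v → match
vi → match

i, ii, iii, v, vi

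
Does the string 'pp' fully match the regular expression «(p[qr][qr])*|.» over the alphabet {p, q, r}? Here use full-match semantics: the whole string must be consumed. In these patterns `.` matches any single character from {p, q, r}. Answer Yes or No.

No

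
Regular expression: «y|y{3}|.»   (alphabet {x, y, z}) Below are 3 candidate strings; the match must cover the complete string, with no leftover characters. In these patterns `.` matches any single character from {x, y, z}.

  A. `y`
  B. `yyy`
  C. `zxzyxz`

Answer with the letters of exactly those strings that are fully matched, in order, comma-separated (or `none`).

A. `y` → match
B. `yyy` → match
C. `zxzyxz` → no match

A, B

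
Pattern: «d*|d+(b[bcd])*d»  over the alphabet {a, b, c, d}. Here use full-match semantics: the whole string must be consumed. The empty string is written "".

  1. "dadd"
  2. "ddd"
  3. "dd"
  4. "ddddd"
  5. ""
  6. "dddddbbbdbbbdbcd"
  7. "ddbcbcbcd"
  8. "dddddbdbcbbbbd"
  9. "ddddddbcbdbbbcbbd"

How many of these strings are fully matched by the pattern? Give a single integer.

8

1 → no match
2 → match
3 → match
4 → match
5 → match
6 → match
7 → match
8 → match
9 → match
Total matched: 8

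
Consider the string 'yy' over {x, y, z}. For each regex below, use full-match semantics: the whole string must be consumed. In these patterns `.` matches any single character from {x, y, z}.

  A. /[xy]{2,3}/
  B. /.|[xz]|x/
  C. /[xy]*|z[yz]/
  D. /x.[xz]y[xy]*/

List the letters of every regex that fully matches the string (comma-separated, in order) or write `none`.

A → match
B → no match
C → match
D → no match — must start with 'x'

A, C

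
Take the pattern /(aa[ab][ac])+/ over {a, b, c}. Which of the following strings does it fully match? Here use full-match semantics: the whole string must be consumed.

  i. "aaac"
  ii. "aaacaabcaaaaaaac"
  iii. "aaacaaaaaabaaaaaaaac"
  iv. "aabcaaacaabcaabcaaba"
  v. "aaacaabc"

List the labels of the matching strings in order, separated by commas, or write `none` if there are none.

i, ii, iii, iv, v

i → match
ii → match
iii → match
iv → match
v → match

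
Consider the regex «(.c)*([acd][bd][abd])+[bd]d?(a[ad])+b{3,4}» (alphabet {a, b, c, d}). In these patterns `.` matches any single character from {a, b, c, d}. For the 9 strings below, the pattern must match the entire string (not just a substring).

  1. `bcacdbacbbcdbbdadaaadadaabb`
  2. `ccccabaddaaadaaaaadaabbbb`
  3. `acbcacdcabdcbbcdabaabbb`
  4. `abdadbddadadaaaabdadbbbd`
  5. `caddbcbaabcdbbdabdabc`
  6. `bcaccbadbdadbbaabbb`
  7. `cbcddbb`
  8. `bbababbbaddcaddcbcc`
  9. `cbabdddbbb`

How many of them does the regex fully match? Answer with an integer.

3

1 → no match
2 → match
3 → match
4 → no match — must end with `b`
5 → no match — must end with `b`
6 → match
7 → no match
8 → no match — must end with `b`
9 → no match
Total matched: 3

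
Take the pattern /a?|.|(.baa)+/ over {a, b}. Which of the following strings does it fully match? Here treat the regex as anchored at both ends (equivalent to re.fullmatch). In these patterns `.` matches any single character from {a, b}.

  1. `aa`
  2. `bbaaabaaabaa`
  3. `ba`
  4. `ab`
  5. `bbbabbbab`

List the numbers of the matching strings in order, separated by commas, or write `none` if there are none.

2

1 → no match
2 → match
3 → no match
4 → no match
5 → no match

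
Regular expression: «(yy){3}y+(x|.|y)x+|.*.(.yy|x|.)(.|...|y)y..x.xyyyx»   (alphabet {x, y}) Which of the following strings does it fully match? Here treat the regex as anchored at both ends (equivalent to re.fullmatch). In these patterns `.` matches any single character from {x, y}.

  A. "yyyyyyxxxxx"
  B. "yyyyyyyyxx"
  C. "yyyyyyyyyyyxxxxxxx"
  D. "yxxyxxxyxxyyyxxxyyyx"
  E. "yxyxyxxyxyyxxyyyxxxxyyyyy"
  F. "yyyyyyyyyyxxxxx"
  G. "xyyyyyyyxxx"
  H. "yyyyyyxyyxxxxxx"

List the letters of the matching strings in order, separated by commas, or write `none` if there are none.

B, C, D, F

A → no match
B → match
C → match
D → match
E → no match
F → match
G → no match
H → no match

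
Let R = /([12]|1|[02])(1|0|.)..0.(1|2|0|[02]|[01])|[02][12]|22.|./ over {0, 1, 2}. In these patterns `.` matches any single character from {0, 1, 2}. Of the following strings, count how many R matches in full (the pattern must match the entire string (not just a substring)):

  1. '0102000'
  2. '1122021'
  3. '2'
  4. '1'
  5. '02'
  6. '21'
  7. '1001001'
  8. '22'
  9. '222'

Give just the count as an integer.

1 → match
2 → match
3 → match
4 → match
5 → match
6 → match
7 → match
8 → match
9 → match
Total matched: 9

9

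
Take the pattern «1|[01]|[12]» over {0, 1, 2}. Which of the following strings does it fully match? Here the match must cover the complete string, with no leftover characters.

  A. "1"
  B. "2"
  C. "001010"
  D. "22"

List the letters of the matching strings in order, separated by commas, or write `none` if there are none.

A → match
B → match
C → no match
D → no match

A, B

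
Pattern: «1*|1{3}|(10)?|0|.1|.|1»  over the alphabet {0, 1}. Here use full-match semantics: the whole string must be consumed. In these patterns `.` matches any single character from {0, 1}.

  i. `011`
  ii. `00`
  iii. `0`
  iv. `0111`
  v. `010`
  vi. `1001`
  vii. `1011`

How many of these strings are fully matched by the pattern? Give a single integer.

1

i → no match
ii → no match
iii → match
iv → no match
v → no match
vi → no match
vii → no match
Total matched: 1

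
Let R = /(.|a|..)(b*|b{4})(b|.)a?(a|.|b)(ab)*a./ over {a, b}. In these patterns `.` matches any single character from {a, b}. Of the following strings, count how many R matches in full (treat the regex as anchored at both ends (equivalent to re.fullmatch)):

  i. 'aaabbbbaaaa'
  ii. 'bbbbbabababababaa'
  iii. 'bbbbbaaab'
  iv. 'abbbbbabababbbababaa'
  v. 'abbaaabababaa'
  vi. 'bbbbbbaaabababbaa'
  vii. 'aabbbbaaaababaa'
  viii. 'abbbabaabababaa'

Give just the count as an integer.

4

i → no match
ii → match
iii → match
iv → no match
v → match
vi → no match
vii → match
viii → no match
Total matched: 4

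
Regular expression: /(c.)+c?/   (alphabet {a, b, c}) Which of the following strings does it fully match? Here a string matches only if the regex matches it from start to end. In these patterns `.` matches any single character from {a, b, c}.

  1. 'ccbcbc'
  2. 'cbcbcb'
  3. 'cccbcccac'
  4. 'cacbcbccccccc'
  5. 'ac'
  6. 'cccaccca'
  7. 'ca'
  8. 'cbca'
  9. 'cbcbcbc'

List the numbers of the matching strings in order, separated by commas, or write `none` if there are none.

2, 3, 4, 6, 7, 8, 9

1 → no match
2 → match
3 → match
4 → match
5 → no match — must start with 'c'
6 → match
7 → match
8 → match
9 → match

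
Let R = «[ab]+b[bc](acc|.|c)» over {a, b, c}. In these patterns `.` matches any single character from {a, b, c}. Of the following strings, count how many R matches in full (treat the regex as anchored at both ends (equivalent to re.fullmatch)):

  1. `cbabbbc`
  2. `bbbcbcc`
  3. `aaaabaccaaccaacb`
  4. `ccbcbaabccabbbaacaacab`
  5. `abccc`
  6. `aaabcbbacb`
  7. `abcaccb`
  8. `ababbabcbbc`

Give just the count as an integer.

1 → no match
2 → no match
3 → no match
4 → no match
5 → no match
6 → no match
7 → no match
8 → no match
Total matched: 0

0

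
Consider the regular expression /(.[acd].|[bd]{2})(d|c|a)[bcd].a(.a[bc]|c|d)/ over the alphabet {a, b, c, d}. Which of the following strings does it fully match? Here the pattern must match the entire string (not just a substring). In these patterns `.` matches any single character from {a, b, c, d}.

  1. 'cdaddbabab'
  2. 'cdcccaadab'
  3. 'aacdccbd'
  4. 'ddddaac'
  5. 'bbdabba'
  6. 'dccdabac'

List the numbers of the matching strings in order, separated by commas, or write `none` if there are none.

1 → match
2 → match
3 → no match
4 → match
5 → no match
6 → no match

1, 2, 4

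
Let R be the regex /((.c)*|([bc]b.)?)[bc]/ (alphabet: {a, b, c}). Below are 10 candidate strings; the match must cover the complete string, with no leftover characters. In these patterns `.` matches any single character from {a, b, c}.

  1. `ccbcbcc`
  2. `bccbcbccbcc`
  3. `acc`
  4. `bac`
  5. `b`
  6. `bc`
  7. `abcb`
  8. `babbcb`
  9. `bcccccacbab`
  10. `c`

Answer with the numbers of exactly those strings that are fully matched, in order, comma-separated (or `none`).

1 → match
2 → no match
3 → match
4 → no match
5 → match
6 → no match
7 → no match
8 → no match
9 → no match
10 → match

1, 3, 5, 10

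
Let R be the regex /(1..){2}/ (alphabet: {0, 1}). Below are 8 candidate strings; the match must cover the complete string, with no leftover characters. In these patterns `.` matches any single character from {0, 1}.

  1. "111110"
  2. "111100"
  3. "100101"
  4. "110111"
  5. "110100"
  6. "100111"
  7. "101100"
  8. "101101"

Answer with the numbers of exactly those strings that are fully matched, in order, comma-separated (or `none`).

1 → match
2 → match
3 → match
4 → match
5 → match
6 → match
7 → match
8 → match

1, 2, 3, 4, 5, 6, 7, 8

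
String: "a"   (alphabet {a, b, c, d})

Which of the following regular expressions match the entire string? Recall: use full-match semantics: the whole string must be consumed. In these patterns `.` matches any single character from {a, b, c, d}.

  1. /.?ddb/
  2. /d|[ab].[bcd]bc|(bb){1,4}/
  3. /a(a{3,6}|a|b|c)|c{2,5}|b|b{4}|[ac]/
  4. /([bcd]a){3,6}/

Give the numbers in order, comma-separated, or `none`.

1 → no match — must end with "ddb"
2 → no match
3 → match
4 → no match

3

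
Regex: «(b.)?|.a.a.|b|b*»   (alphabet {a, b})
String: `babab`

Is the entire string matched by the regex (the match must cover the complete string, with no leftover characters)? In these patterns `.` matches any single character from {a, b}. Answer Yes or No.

Yes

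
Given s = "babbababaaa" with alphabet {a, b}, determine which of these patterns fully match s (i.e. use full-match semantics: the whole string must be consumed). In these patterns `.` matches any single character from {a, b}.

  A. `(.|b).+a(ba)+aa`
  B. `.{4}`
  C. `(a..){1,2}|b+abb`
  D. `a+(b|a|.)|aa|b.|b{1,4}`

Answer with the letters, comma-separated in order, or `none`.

A

A → match
B → no match
C → no match
D → no match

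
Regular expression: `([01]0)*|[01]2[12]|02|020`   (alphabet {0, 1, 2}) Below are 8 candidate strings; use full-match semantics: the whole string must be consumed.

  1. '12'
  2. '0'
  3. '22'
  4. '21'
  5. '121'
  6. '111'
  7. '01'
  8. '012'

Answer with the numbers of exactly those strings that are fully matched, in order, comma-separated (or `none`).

1 → no match
2 → no match
3 → no match
4 → no match
5 → match
6 → no match
7 → no match
8 → no match

5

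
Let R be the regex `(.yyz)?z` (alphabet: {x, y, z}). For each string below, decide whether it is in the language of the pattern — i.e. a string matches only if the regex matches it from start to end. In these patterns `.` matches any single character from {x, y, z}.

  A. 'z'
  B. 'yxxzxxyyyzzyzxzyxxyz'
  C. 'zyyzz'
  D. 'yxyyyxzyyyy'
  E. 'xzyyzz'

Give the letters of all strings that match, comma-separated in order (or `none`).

A → match
B → no match
C → match
D → no match — must end with 'z'
E → no match

A, C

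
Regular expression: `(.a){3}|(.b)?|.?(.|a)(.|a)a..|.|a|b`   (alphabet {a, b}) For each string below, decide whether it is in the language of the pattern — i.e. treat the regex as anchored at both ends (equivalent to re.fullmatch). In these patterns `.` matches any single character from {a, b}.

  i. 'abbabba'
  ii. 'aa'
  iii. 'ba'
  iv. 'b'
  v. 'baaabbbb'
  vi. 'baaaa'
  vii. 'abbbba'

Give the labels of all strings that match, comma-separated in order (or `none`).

iv, vi

i. 'abbabba' → no match
ii. 'aa' → no match
iii. 'ba' → no match
iv. 'b' → match
v. 'baaabbbb' → no match
vi. 'baaaa' → match
vii. 'abbbba' → no match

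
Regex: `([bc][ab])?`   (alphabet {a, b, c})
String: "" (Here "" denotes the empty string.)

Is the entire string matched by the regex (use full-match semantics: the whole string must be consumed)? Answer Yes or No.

Yes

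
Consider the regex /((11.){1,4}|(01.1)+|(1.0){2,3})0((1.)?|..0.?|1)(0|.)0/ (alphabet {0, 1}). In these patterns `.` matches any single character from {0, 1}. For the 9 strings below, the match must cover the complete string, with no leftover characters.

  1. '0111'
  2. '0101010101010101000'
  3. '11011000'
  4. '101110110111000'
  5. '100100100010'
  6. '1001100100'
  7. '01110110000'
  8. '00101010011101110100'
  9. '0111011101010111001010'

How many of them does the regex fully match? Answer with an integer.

5

1. '0111' → no match — must end with '0'
2 → match
3. '11011000' → no match
4 → no match
5. '100100100010' → match
6. '1001100100' → match
7. '01110110000' → match
8 → no match
9 → match
Total matched: 5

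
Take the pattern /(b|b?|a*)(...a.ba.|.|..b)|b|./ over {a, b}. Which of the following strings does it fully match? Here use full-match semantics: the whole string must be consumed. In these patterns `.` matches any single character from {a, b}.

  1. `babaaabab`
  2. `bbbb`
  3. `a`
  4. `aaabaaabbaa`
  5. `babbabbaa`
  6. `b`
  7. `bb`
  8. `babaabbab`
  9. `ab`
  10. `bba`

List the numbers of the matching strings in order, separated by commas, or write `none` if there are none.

1 → match
2 → match
3 → match
4 → match
5 → match
6 → match
7 → match
8 → match
9 → match
10 → no match

1, 2, 3, 4, 5, 6, 7, 8, 9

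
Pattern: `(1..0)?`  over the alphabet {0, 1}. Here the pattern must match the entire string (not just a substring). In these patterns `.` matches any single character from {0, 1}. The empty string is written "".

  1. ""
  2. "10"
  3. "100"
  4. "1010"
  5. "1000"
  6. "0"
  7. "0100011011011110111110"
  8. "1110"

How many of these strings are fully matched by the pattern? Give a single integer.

1 → match
2 → no match
3 → no match
4 → match
5 → match
6 → no match
7 → no match
8 → match
Total matched: 4

4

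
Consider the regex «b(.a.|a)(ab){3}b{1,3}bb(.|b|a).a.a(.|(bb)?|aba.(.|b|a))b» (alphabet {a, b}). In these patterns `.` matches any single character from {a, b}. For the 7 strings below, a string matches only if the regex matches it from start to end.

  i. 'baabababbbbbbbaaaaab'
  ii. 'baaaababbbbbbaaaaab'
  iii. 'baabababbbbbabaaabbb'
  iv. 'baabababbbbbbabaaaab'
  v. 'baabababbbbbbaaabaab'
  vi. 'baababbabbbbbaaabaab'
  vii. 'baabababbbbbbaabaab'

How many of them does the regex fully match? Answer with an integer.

5

i → match
ii → no match
iii → match
iv → match
v → match
vi → no match
vii → match
Total matched: 5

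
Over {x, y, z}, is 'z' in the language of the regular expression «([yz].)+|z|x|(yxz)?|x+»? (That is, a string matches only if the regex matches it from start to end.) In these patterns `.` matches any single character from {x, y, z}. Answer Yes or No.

Yes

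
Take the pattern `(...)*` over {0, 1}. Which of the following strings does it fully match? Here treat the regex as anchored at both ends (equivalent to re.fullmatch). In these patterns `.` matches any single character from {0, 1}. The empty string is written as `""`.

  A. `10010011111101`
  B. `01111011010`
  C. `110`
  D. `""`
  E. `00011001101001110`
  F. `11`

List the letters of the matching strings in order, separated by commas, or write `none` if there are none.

A → no match
B → no match
C → match
D → match
E → no match
F → no match

C, D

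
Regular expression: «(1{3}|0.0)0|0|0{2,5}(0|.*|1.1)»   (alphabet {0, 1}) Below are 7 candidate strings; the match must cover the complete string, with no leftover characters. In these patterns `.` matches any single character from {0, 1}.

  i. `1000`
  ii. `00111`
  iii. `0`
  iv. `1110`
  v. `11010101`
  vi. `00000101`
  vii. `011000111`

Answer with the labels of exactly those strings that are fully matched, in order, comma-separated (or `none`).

ii, iii, iv, vi

i → no match
ii → match
iii → match
iv → match
v → no match
vi → match
vii → no match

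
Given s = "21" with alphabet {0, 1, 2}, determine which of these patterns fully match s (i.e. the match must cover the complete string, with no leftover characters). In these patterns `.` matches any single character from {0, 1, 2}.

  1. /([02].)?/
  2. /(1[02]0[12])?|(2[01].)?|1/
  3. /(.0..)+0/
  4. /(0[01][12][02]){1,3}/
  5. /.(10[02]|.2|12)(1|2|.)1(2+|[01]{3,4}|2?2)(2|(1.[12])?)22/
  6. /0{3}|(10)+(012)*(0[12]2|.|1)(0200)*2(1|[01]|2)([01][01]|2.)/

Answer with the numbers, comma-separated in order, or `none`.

1 → match
2 → no match
3 → no match — must end with "0"
4 → no match — must start with "0"
5 → no match — must end with "22"
6 → no match

1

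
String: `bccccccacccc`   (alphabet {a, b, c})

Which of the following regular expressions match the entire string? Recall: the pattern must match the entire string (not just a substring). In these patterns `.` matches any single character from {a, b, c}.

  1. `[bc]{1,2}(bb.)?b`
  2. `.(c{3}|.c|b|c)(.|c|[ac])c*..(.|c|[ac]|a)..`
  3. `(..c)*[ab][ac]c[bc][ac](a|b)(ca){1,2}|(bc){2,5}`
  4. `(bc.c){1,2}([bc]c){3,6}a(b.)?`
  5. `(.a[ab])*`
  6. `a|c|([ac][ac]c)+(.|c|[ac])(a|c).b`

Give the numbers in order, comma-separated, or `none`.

2

1 → no match — must end with `b`
2 → match
3 → no match
4 → no match
5 → no match
6 → no match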